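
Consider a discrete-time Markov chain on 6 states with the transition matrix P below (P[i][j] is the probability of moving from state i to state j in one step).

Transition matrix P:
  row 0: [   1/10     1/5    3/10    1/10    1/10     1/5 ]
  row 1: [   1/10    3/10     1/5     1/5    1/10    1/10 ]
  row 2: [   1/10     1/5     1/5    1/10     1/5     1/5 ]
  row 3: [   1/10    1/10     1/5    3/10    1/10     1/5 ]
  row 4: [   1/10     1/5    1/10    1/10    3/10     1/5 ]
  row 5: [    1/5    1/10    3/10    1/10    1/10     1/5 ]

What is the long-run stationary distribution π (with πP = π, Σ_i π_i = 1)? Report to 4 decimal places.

π = [0.1181, 0.1856, 0.2148, 0.1482, 0.1518, 0.1814]

Balance equations π_j = Σ_i π_i·P[i][j]:
  π_0 = 1/10·π_0 + 1/10·π_1 + 1/10·π_2 + 1/10·π_3 + 1/10·π_4 + 1/5·π_5
  π_1 = 1/5·π_0 + 3/10·π_1 + 1/5·π_2 + 1/10·π_3 + 1/5·π_4 + 1/10·π_5
  π_2 = 3/10·π_0 + 1/5·π_1 + 1/5·π_2 + 1/5·π_3 + 1/10·π_4 + 3/10·π_5
  π_3 = 1/10·π_0 + 1/5·π_1 + 1/10·π_2 + 3/10·π_3 + 1/10·π_4 + 1/10·π_5
  π_4 = 1/10·π_0 + 1/10·π_1 + 1/5·π_2 + 1/10·π_3 + 3/10·π_4 + 1/10·π_5
  normalize: π_0 + π_1 + π_2 + π_3 + π_4 + π_5 = 1
Solving the linear system gives exactly π = [853/7220, 67/361, 1163/5415, 107/722, 3289/21660, 131/722].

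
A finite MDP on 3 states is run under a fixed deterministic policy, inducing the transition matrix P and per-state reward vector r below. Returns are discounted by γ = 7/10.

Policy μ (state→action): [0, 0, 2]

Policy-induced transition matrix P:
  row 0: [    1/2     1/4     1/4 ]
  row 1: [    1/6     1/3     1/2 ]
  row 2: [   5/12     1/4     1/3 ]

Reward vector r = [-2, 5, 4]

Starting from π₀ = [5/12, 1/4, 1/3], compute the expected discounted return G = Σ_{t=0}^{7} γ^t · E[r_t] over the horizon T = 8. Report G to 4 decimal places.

G = 5.9728

t=0: π = [0.4167, 0.2500, 0.3333], E[r] = 1.7500, γ^t·E[r] = 1.750000, running G = 1.750000
t=1: π = [0.3889, 0.2708, 0.3403], E[r] = 1.9375, γ^t·E[r] = 1.356250, running G = 3.106250
t=2: π = [0.3814, 0.2726, 0.3461], E[r] = 1.9844, γ^t·E[r] = 0.972344, running G = 4.078594
t=3: π = [0.3803, 0.2727, 0.3470], E[r] = 1.9909, γ^t·E[r] = 0.682874, running G = 4.761467
t=4: π = [0.3802, 0.2727, 0.3471], E[r] = 1.9916, γ^t·E[r] = 0.478194, running G = 5.239661
t=5: π = [0.3802, 0.2727, 0.3471], E[r] = 1.9917, γ^t·E[r] = 0.334749, running G = 5.574411
t=6: π = [0.3802, 0.2727, 0.3471], E[r] = 1.9917, γ^t·E[r] = 0.234326, running G = 5.808736
t=7: π = [0.3802, 0.2727, 0.3471], E[r] = 1.9917, γ^t·E[r] = 0.164028, running G = 5.972764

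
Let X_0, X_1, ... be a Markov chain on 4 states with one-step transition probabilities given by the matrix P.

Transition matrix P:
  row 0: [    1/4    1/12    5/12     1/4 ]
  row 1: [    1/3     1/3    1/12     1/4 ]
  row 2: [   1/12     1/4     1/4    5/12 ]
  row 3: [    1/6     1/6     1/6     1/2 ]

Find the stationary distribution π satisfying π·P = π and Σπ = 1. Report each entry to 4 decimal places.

π = [0.1987, 0.2019, 0.2177, 0.3817]

Balance equations π_j = Σ_i π_i·P[i][j]:
  π_0 = 1/4·π_0 + 1/3·π_1 + 1/12·π_2 + 1/6·π_3
  π_1 = 1/12·π_0 + 1/3·π_1 + 1/4·π_2 + 1/6·π_3
  π_2 = 5/12·π_0 + 1/12·π_1 + 1/4·π_2 + 1/6·π_3
  normalize: π_0 + π_1 + π_2 + π_3 = 1
Solving the linear system gives exactly π = [63/317, 64/317, 69/317, 121/317].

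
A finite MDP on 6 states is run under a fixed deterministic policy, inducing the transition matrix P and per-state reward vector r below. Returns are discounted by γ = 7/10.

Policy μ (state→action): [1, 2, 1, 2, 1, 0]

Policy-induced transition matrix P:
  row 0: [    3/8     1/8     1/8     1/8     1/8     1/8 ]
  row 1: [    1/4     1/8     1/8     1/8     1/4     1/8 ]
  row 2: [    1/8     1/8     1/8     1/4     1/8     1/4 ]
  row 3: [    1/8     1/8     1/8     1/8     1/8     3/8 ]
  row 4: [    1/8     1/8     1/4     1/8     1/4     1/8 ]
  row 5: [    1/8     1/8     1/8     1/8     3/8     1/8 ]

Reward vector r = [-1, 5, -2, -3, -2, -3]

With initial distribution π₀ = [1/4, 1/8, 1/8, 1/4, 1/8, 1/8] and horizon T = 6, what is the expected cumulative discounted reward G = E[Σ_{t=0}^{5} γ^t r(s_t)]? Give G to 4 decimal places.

G = -3.6971

t=0: π = [0.2500, 0.1250, 0.1250, 0.2500, 0.1250, 0.1250], E[r] = -1.2500, γ^t·E[r] = -1.250000, running G = -1.250000
t=1: π = [0.2031, 0.1250, 0.1406, 0.1406, 0.1875, 0.2031], E[r] = -1.2656, γ^t·E[r] = -0.885938, running G = -2.135938
t=2: π = [0.1914, 0.1250, 0.1484, 0.1426, 0.2148, 0.1777], E[r] = -1.2539, γ^t·E[r] = -0.614414, running G = -2.750352
t=3: π = [0.1885, 0.1250, 0.1519, 0.1436, 0.2119, 0.1792], E[r] = -1.2593, γ^t·E[r] = -0.431932, running G = -3.182284
t=4: π = [0.1877, 0.1250, 0.1515, 0.1440, 0.2119, 0.1799], E[r] = -1.2611, γ^t·E[r] = -0.302792, running G = -3.485076
t=5: π = [0.1876, 0.1250, 0.1515, 0.1439, 0.2121, 0.1799], E[r] = -1.2613, γ^t·E[r] = -0.211988, running G = -3.697064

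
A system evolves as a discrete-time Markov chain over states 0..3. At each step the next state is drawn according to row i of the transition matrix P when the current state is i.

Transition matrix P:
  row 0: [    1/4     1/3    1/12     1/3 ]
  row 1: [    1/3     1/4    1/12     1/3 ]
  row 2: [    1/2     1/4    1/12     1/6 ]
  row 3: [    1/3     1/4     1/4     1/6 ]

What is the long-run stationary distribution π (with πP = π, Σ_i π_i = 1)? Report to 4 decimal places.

Balance equations π_j = Σ_i π_i·P[i][j]:
  π_0 = 1/4·π_0 + 1/3·π_1 + 1/2·π_2 + 1/3·π_3
  π_1 = 1/3·π_0 + 1/4·π_1 + 1/4·π_2 + 1/4·π_3
  π_2 = 1/12·π_0 + 1/12·π_1 + 1/12·π_2 + 1/4·π_3
  normalize: π_0 + π_1 + π_2 + π_3 = 1
Solving the linear system gives exactly π = [183/559, 155/559, 11/86, 23/86].

π = [0.3274, 0.2773, 0.1279, 0.2674]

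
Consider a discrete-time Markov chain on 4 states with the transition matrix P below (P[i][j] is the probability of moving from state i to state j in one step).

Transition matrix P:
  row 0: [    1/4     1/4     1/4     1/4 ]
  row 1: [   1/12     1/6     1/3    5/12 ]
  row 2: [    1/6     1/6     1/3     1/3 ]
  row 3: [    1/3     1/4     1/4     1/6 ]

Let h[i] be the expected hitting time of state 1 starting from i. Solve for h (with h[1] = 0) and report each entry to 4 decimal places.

First-step conditioning: h[1] = 0; for i ≠ 1, h[i] = 1 + Σ_k P[i][k]·h[k].
  h[0] = 1 + 1/4·h[0] + 1/4·h[2] + 1/4·h[3]
  h[2] = 1 + 1/6·h[0] + 1/3·h[2] + 1/3·h[3]
  h[3] = 1 + 1/3·h[0] + 1/4·h[2] + 1/6·h[3]
Solving the 3×3 linear system over states ≠ 1 gives exactly h = [22/5, 0, 24/5, 22/5] (h[1] = 0 is the target).

h = [4.4000, 0.0000, 4.8000, 4.4000]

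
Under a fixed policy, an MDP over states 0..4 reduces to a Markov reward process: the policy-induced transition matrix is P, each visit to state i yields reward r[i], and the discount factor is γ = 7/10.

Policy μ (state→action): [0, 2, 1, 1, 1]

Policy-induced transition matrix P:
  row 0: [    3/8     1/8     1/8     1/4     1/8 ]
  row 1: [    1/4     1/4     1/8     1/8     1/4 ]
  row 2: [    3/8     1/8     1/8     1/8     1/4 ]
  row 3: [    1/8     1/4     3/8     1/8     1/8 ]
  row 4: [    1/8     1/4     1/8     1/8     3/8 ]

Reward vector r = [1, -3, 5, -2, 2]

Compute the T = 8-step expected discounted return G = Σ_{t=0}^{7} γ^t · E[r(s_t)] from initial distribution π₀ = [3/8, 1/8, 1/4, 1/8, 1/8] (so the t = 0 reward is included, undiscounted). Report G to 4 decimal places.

G = 2.5900

t=0: π = [0.3750, 0.1250, 0.2500, 0.1250, 0.1250], E[r] = 1.2500, γ^t·E[r] = 1.250000, running G = 1.250000
t=1: π = [0.2969, 0.1719, 0.1563, 0.1719, 0.2031], E[r] = 0.6250, γ^t·E[r] = 0.437500, running G = 1.687500
t=2: π = [0.2598, 0.1934, 0.1680, 0.1621, 0.2168], E[r] = 0.6289, γ^t·E[r] = 0.308164, running G = 1.995664
t=3: π = [0.2561, 0.1965, 0.1655, 0.1575, 0.2244], E[r] = 0.6279, γ^t·E[r] = 0.215380, running G = 2.211044
t=4: π = [0.2550, 0.1973, 0.1644, 0.1570, 0.2263], E[r] = 0.6236, γ^t·E[r] = 0.149725, running G = 2.360769
t=5: π = [0.2545, 0.1976, 0.1643, 0.1569, 0.2268], E[r] = 0.6229, γ^t·E[r] = 0.104685, running G = 2.465454
t=6: π = [0.2544, 0.1977, 0.1642, 0.1568, 0.2269], E[r] = 0.6227, γ^t·E[r] = 0.073265, running G = 2.538719
t=7: π = [0.2544, 0.1977, 0.1642, 0.1568, 0.2270], E[r] = 0.6227, γ^t·E[r] = 0.051281, running G = 2.590000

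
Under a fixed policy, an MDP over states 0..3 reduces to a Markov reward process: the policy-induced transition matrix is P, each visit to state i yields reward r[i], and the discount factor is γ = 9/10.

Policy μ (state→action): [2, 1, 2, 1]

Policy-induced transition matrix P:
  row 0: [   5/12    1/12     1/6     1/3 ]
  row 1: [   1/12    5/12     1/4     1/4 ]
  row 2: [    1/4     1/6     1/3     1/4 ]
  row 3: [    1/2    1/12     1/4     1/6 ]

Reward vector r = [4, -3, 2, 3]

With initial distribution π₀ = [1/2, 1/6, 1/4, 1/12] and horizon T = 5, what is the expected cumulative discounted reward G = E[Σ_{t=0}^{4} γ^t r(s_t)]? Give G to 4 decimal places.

t=0: π = [0.5000, 0.1667, 0.2500, 0.0833], E[r] = 2.2500, γ^t·E[r] = 2.250000, running G = 2.250000
t=1: π = [0.3264, 0.1597, 0.2292, 0.2847], E[r] = 2.1389, γ^t·E[r] = 1.925000, running G = 4.175000
t=2: π = [0.3490, 0.1557, 0.2419, 0.2535], E[r] = 2.1730, γ^t·E[r] = 1.760156, running G = 5.935156
t=3: π = [0.3456, 0.1554, 0.2411, 0.2580], E[r] = 2.1722, γ^t·E[r] = 1.583543, running G = 7.518699
t=4: π = [0.3462, 0.1552, 0.2413, 0.2573], E[r] = 2.1736, γ^t·E[r] = 1.426096, running G = 8.944795

G = 8.9448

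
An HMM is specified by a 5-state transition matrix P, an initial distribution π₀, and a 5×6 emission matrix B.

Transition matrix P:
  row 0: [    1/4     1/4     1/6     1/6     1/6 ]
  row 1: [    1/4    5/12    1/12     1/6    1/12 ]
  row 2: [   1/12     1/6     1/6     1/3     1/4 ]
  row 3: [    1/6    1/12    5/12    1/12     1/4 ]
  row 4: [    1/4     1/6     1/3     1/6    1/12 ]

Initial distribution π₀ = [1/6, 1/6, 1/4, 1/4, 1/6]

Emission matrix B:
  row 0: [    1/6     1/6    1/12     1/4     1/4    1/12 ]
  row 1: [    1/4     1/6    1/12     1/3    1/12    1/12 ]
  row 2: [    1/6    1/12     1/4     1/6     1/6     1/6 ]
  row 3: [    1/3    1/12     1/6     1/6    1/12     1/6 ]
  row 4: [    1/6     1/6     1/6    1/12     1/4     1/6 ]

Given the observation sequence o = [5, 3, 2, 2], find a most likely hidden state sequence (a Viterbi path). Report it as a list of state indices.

path = [3, 2, 3, 2]

t=0: δ = [1.389e-02, 1.389e-02, 4.167e-02, 4.167e-02, 2.778e-02]  (obs o_0=5)
t=1: δ = [1.736e-03, 2.315e-03, 2.894e-03, 2.315e-03, 8.681e-04]  ψ = [3, 2, 3, 2, 2]  (obs o_1=3)
t=2: δ = [4.823e-05, 8.038e-05, 2.411e-04, 1.608e-04, 1.206e-04]  ψ = [1, 1, 3, 2, 2]  (obs o_2=2)
t=3: δ = [2.512e-06, 3.349e-06, 1.674e-05, 1.340e-05, 1.005e-05]  ψ = [4, 2, 3, 2, 2]  (obs o_3=2)
backtrack: best end state = 2; path = [3, 2, 3, 2]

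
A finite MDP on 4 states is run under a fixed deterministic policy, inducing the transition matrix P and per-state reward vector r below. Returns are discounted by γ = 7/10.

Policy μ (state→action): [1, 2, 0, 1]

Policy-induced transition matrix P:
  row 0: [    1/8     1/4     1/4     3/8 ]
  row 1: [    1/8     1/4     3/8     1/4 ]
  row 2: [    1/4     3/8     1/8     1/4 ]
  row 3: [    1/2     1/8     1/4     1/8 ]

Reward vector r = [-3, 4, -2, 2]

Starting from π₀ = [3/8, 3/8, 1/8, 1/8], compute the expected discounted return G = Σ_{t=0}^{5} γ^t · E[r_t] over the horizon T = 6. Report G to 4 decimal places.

G = 0.9678

t=0: π = [0.3750, 0.3750, 0.1250, 0.1250], E[r] = 0.3750, γ^t·E[r] = 0.375000, running G = 0.375000
t=1: π = [0.1875, 0.2500, 0.2813, 0.2813], E[r] = 0.4375, γ^t·E[r] = 0.306250, running G = 0.681250
t=2: π = [0.2656, 0.2500, 0.2461, 0.2383], E[r] = 0.1875, γ^t·E[r] = 0.091875, running G = 0.773125
t=3: π = [0.2451, 0.2510, 0.2505, 0.2534], E[r] = 0.2744, γ^t·E[r] = 0.094124, running G = 0.867249
t=4: π = [0.2513, 0.2496, 0.2501, 0.2490], E[r] = 0.2423, γ^t·E[r] = 0.058179, running G = 0.925428
t=5: π = [0.2496, 0.2501, 0.2499, 0.2503], E[r] = 0.2524, γ^t·E[r] = 0.042420, running G = 0.967848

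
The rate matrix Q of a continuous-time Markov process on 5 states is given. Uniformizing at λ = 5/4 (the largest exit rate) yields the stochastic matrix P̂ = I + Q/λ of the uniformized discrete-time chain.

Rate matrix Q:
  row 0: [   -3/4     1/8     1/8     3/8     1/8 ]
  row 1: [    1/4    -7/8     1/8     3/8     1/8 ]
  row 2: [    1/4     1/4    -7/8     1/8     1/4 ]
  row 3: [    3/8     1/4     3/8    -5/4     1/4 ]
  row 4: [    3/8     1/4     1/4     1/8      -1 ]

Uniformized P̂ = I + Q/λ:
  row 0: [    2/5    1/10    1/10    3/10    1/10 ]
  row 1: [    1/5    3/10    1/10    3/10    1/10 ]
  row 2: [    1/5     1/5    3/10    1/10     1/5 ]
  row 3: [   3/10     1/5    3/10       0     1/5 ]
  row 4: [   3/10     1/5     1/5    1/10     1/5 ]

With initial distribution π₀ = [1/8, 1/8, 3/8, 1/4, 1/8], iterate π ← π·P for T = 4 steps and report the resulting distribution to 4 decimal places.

t=0: π = [0.1250, 0.1250, 0.3750, 0.2500, 0.1250]
t=1: π = [0.2625, 0.2000, 0.2375, 0.1250, 0.1750]
t=2: π = [0.2825, 0.1938, 0.1900, 0.1800, 0.1538]
t=3: π = [0.2899, 0.1911, 0.1894, 0.1773, 0.1524]
t=4: π = [0.2909, 0.1901, 0.1886, 0.1785, 0.1519]

π = [0.2909, 0.1901, 0.1886, 0.1785, 0.1519]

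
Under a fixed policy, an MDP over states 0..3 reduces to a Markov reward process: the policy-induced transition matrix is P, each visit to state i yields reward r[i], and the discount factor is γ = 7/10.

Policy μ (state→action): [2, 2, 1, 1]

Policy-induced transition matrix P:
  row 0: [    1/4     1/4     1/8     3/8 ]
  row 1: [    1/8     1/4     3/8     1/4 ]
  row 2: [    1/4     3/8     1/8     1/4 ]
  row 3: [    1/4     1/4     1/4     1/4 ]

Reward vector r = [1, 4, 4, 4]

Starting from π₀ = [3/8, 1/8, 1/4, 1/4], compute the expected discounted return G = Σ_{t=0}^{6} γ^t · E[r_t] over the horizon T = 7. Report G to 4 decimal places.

t=0: π = [0.3750, 0.1250, 0.2500, 0.2500], E[r] = 2.8750, γ^t·E[r] = 2.875000, running G = 2.875000
t=1: π = [0.2344, 0.2813, 0.1875, 0.2969], E[r] = 3.2969, γ^t·E[r] = 2.307813, running G = 5.182813
t=2: π = [0.2148, 0.2734, 0.2324, 0.2793], E[r] = 3.3555, γ^t·E[r] = 1.644180, running G = 6.826992
t=3: π = [0.2158, 0.2791, 0.2283, 0.2769], E[r] = 3.3525, γ^t·E[r] = 1.149921, running G = 7.976913
t=4: π = [0.2151, 0.2785, 0.2294, 0.2770], E[r] = 3.3546, γ^t·E[r] = 0.805450, running G = 8.782363
t=5: π = [0.2152, 0.2787, 0.2293, 0.2769], E[r] = 3.3545, γ^t·E[r] = 0.563782, running G = 9.346146
t=6: π = [0.2152, 0.2787, 0.2293, 0.2769], E[r] = 3.3545, γ^t·E[r] = 0.394654, running G = 9.740800

G = 9.7408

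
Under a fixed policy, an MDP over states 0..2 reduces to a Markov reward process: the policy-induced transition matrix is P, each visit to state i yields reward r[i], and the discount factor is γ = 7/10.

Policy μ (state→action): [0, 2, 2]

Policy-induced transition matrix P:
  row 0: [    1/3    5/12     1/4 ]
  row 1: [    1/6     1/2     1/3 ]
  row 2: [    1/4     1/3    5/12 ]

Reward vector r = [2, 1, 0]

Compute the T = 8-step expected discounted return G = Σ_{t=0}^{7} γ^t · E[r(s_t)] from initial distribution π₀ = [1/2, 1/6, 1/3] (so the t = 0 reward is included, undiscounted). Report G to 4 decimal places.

G = 3.1287

t=0: π = [0.5000, 0.1667, 0.3333], E[r] = 1.1667, γ^t·E[r] = 1.166667, running G = 1.166667
t=1: π = [0.2778, 0.4028, 0.3194], E[r] = 0.9583, γ^t·E[r] = 0.670833, running G = 1.837500
t=2: π = [0.2396, 0.4236, 0.3368], E[r] = 0.9028, γ^t·E[r] = 0.442361, running G = 2.279861
t=3: π = [0.2347, 0.4239, 0.3414], E[r] = 0.8932, γ^t·E[r] = 0.306378, running G = 2.586239
t=4: π = [0.2342, 0.4235, 0.3422], E[r] = 0.8920, γ^t·E[r] = 0.214169, running G = 2.800408
t=5: π = [0.2342, 0.4234, 0.3423], E[r] = 0.8919, γ^t·E[r] = 0.149900, running G = 2.950308
t=6: π = [0.2342, 0.4234, 0.3423], E[r] = 0.8919, γ^t·E[r] = 0.104930, running G = 3.055238
t=7: π = [0.2342, 0.4234, 0.3423], E[r] = 0.8919, γ^t·E[r] = 0.073451, running G = 3.128689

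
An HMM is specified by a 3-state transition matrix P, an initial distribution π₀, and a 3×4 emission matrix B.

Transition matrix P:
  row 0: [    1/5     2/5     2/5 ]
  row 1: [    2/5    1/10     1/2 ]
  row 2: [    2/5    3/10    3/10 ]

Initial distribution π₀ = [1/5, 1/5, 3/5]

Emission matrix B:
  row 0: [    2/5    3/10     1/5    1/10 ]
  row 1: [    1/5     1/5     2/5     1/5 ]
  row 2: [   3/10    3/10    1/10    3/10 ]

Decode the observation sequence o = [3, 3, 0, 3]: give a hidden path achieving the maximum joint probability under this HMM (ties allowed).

t=0: δ = [2.000e-02, 4.000e-02, 1.800e-01]  (obs o_0=3)
t=1: δ = [7.200e-03, 1.080e-02, 1.620e-02]  ψ = [2, 2, 2]  (obs o_1=3)
t=2: δ = [2.592e-03, 9.720e-04, 1.620e-03]  ψ = [2, 2, 1]  (obs o_2=0)
t=3: δ = [6.480e-05, 2.074e-04, 3.110e-04]  ψ = [2, 0, 0]  (obs o_3=3)
backtrack: best end state = 2; path = [2, 2, 0, 2]

path = [2, 2, 0, 2]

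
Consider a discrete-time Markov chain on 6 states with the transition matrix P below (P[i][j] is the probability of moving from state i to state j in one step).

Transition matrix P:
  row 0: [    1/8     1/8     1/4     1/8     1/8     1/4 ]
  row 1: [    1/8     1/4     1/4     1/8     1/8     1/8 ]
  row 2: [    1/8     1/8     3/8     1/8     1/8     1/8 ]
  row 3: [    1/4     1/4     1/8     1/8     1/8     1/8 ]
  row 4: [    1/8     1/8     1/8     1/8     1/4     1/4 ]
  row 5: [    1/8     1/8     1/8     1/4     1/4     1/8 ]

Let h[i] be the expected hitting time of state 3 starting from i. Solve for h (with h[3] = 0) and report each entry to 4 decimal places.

h = [6.7789, 6.8885, 6.8885, 0.0000, 6.7632, 6.0117]

First-step conditioning: h[3] = 0; for i ≠ 3, h[i] = 1 + Σ_k P[i][k]·h[k].
  h[0] = 1 + 1/8·h[0] + 1/8·h[1] + 1/4·h[2] + 1/8·h[4] + 1/4·h[5]
  h[1] = 1 + 1/8·h[0] + 1/4·h[1] + 1/4·h[2] + 1/8·h[4] + 1/8·h[5]
  h[2] = 1 + 1/8·h[0] + 1/8·h[1] + 3/8·h[2] + 1/8·h[4] + 1/8·h[5]
  h[4] = 1 + 1/8·h[0] + 1/8·h[1] + 1/8·h[2] + 1/4·h[4] + 1/4·h[5]
  h[5] = 1 + 1/8·h[0] + 1/8·h[1] + 1/8·h[2] + 1/4·h[4] + 1/8·h[5]
Solving the 5×5 linear system over states ≠ 3 gives exactly h = [3464/511, 3520/511, 3520/511, 0, 3456/511, 3072/511] (h[3] = 0 is the target).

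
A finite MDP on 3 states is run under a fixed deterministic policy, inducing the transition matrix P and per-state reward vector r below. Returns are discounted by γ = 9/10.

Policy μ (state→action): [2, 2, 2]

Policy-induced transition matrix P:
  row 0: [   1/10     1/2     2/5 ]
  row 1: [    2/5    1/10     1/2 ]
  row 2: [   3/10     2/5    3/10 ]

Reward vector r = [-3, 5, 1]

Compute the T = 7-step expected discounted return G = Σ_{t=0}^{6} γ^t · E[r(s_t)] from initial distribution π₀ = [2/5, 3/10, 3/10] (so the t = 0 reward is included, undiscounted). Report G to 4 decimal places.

G = 5.8208

t=0: π = [0.4000, 0.3000, 0.3000], E[r] = 0.6000, γ^t·E[r] = 0.600000, running G = 0.600000
t=1: π = [0.2500, 0.3500, 0.4000], E[r] = 1.4000, γ^t·E[r] = 1.260000, running G = 1.860000
t=2: π = [0.2850, 0.3200, 0.3950], E[r] = 1.1400, γ^t·E[r] = 0.923400, running G = 2.783400
t=3: π = [0.2750, 0.3325, 0.3925], E[r] = 1.2300, γ^t·E[r] = 0.896670, running G = 3.680070
t=4: π = [0.2783, 0.3278, 0.3940], E[r] = 1.1980, γ^t·E[r] = 0.786008, running G = 4.466078
t=5: π = [0.2771, 0.3295, 0.3934], E[r] = 1.2095, γ^t·E[r] = 0.714198, running G = 5.180275
t=6: π = [0.2775, 0.3289, 0.3936], E[r] = 1.2054, γ^t·E[r] = 0.640572, running G = 5.820848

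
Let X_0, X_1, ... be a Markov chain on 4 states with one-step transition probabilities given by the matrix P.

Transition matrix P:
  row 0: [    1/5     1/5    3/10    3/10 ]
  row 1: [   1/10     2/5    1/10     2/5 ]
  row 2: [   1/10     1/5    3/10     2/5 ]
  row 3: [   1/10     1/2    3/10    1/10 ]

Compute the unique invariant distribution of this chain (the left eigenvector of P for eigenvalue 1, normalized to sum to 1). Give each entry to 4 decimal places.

Balance equations π_j = Σ_i π_i·P[i][j]:
  π_0 = 1/5·π_0 + 1/10·π_1 + 1/10·π_2 + 1/10·π_3
  π_1 = 1/5·π_0 + 2/5·π_1 + 1/5·π_2 + 1/2·π_3
  π_2 = 3/10·π_0 + 1/10·π_1 + 3/10·π_2 + 3/10·π_3
  normalize: π_0 + π_1 + π_2 + π_3 = 1
Solving the linear system gives exactly π = [1/9, 113/312, 71/312, 35/117].

π = [0.1111, 0.3622, 0.2276, 0.2991]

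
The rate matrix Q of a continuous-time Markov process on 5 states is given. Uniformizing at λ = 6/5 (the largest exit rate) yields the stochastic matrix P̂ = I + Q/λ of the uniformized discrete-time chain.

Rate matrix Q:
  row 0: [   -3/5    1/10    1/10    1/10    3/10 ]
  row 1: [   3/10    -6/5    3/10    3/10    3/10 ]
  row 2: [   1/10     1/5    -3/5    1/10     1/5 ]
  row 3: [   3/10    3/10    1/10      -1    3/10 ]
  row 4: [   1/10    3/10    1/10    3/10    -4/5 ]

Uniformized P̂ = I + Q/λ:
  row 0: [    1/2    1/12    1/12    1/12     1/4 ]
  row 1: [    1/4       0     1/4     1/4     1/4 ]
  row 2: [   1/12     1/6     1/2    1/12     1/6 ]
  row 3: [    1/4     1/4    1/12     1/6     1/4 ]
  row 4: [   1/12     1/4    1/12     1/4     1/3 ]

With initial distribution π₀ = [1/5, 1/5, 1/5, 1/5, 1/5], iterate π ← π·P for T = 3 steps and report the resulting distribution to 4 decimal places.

t=0: π = [0.2000, 0.2000, 0.2000, 0.2000, 0.2000]
t=1: π = [0.2333, 0.1500, 0.2000, 0.1667, 0.2500]
t=2: π = [0.2333, 0.1569, 0.1917, 0.1639, 0.2542]
t=3: π = [0.2340, 0.1559, 0.1894, 0.1655, 0.2552]

π = [0.2340, 0.1559, 0.1894, 0.1655, 0.2552]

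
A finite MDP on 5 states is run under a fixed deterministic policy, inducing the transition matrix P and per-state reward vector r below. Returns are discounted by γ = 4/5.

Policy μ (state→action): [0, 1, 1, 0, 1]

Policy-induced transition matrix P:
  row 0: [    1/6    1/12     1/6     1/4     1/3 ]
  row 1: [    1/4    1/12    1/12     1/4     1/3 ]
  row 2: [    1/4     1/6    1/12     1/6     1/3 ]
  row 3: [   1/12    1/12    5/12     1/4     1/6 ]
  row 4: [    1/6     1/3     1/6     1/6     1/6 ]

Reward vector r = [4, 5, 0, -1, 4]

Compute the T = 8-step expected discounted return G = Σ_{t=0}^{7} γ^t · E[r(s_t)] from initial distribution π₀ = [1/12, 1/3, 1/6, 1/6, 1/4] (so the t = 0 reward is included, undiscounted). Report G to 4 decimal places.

G = 10.2735

t=0: π = [0.0833, 0.3333, 0.1667, 0.1667, 0.2500], E[r] = 2.8333, γ^t·E[r] = 2.833333, running G = 2.833333
t=1: π = [0.1944, 0.1597, 0.1667, 0.2153, 0.2639], E[r] = 2.4167, γ^t·E[r] = 1.933333, running G = 4.766667
t=2: π = [0.1759, 0.1632, 0.1933, 0.2141, 0.2535], E[r] = 2.3194, γ^t·E[r] = 1.484444, running G = 6.251111
t=3: π = [0.1785, 0.1628, 0.1905, 0.2128, 0.2554], E[r] = 2.3370, γ^t·E[r] = 1.196543, running G = 7.447654
t=4: π = [0.1784, 0.1631, 0.1904, 0.2128, 0.2553], E[r] = 2.3372, γ^t·E[r] = 0.957307, running G = 8.404961
t=5: π = [0.1784, 0.1630, 0.1904, 0.2129, 0.2553], E[r] = 2.3371, γ^t·E[r] = 0.765808, running G = 9.170770
t=6: π = [0.1784, 0.1630, 0.1904, 0.2129, 0.2553], E[r] = 2.3370, γ^t·E[r] = 0.612642, running G = 9.783411
t=7: π = [0.1784, 0.1630, 0.1904, 0.2129, 0.2553], E[r] = 2.3370, γ^t·E[r] = 0.490114, running G = 10.273526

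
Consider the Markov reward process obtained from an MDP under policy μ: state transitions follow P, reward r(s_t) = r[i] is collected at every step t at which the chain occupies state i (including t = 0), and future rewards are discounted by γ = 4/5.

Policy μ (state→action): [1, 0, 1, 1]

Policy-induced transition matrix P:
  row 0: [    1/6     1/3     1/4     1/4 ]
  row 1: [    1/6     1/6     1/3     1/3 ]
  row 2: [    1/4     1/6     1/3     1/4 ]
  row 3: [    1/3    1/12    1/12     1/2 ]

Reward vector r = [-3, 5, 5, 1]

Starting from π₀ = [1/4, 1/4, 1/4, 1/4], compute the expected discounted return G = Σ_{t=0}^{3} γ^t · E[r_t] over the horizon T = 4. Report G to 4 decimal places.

G = 5.3683

t=0: π = [0.2500, 0.2500, 0.2500, 0.2500], E[r] = 2.0000, γ^t·E[r] = 2.000000, running G = 2.000000
t=1: π = [0.2292, 0.1875, 0.2500, 0.3333], E[r] = 1.8333, γ^t·E[r] = 1.466667, running G = 3.466667
t=2: π = [0.2431, 0.1771, 0.2309, 0.3490], E[r] = 1.6597, γ^t·E[r] = 1.062222, running G = 4.528889
t=3: π = [0.2441, 0.1781, 0.2258, 0.3520], E[r] = 1.6395, γ^t·E[r] = 0.839407, running G = 5.368296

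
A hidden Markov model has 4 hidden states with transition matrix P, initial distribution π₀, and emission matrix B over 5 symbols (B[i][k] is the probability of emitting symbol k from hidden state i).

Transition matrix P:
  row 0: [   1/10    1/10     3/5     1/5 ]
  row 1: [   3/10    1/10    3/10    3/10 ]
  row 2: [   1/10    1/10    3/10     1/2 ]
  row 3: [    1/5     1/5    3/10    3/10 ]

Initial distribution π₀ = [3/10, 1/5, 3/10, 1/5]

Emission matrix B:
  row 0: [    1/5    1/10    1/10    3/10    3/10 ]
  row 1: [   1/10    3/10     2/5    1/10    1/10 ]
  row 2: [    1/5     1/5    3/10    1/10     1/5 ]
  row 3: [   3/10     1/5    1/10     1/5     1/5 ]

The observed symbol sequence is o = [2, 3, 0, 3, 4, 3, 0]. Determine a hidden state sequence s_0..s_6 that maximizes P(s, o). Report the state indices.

t=0: δ = [3.000e-02, 8.000e-02, 9.000e-02, 2.000e-02]  (obs o_0=2)
t=1: δ = [7.200e-03, 9.000e-04, 2.700e-03, 9.000e-03]  ψ = [1, 2, 2, 2]  (obs o_1=3)
t=2: δ = [3.600e-04, 1.800e-04, 8.640e-04, 8.100e-04]  ψ = [3, 3, 0, 3]  (obs o_2=0)
t=3: δ = [4.860e-05, 1.620e-05, 2.592e-05, 8.640e-05]  ψ = [3, 3, 2, 2]  (obs o_3=3)
t=4: δ = [5.184e-06, 1.728e-06, 5.832e-06, 5.184e-06]  ψ = [3, 3, 0, 3]  (obs o_4=4)
t=5: δ = [3.110e-07, 1.037e-07, 3.110e-07, 5.832e-07]  ψ = [3, 3, 0, 2]  (obs o_5=3)
t=6: δ = [2.333e-08, 1.166e-08, 3.732e-08, 5.249e-08]  ψ = [3, 3, 0, 3]  (obs o_6=0)
backtrack: best end state = 3; path = [2, 3, 3, 0, 2, 3, 3]

path = [2, 3, 3, 0, 2, 3, 3]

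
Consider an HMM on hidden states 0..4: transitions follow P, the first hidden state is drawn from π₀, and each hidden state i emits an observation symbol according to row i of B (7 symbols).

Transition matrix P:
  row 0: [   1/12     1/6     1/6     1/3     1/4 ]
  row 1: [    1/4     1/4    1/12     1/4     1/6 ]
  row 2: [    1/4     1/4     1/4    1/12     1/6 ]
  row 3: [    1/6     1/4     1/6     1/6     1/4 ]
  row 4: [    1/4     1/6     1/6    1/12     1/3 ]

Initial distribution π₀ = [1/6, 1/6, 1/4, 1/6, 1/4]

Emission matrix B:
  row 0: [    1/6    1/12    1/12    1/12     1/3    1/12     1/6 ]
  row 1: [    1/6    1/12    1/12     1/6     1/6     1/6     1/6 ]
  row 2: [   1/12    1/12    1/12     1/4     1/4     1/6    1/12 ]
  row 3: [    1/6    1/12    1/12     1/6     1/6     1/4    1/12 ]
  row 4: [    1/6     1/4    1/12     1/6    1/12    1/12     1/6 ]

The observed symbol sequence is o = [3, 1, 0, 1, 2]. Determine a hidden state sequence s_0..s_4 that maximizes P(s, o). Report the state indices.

t=0: δ = [1.389e-02, 2.778e-02, 6.250e-02, 2.778e-02, 4.167e-02]  (obs o_0=3)
t=1: δ = [1.302e-03, 1.302e-03, 1.302e-03, 5.787e-04, 3.472e-03]  ψ = [2, 2, 2, 1, 4]  (obs o_1=1)
t=2: δ = [1.447e-04, 9.645e-05, 4.823e-05, 7.234e-05, 1.929e-04]  ψ = [4, 4, 4, 0, 4]  (obs o_2=0)
t=3: δ = [4.019e-06, 2.679e-06, 2.679e-06, 4.019e-06, 1.608e-05]  ψ = [4, 4, 4, 0, 4]  (obs o_3=1)
t=4: δ = [3.349e-07, 2.233e-07, 2.233e-07, 1.116e-07, 4.465e-07]  ψ = [4, 4, 4, 0, 4]  (obs o_4=2)
backtrack: best end state = 4; path = [4, 4, 4, 4, 4]

path = [4, 4, 4, 4, 4]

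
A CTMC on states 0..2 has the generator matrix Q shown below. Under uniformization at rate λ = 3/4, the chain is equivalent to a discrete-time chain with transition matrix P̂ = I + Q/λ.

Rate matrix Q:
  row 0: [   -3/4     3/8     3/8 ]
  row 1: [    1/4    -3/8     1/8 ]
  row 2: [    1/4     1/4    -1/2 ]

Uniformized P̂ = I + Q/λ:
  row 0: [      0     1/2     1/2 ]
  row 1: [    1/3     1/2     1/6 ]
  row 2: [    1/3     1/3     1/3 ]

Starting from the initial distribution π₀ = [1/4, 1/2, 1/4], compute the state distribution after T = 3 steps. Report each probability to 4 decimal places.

t=0: π = [0.2500, 0.5000, 0.2500]
t=1: π = [0.2500, 0.4583, 0.2917]
t=2: π = [0.2500, 0.4514, 0.2986]
t=3: π = [0.2500, 0.4502, 0.2998]

π = [0.2500, 0.4502, 0.2998]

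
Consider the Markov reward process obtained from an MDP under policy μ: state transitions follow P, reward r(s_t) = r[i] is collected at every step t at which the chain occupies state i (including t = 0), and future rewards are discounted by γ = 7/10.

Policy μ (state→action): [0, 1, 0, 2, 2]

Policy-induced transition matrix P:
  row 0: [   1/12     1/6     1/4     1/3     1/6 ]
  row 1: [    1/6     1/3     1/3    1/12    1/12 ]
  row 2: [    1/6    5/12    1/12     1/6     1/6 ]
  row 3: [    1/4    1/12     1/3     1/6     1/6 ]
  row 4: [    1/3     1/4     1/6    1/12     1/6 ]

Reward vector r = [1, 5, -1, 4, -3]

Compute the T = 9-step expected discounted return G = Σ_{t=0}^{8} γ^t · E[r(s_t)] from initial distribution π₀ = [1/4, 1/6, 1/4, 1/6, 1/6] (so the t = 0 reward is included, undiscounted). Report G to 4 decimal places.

t=0: π = [0.2500, 0.1667, 0.2500, 0.1667, 0.1667], E[r] = 1.0000, γ^t·E[r] = 1.000000, running G = 1.000000
t=1: π = [0.1875, 0.2569, 0.2222, 0.1806, 0.1528], E[r] = 1.5139, γ^t·E[r] = 1.059722, running G = 2.059722
t=2: π = [0.1916, 0.2627, 0.2367, 0.1638, 0.1453], E[r] = 1.4878, γ^t·E[r] = 0.729045, running G = 2.788767
t=3: π = [0.1886, 0.2681, 0.2340, 0.1646, 0.1448], E[r] = 1.5190, γ^t·E[r] = 0.521034, running G = 3.309801
t=4: π = [0.1888, 0.2682, 0.2350, 0.1637, 0.1443], E[r] = 1.5165, γ^t·E[r] = 0.364123, running G = 3.673924
t=5: π = [0.1886, 0.2685, 0.2348, 0.1638, 0.1443], E[r] = 1.5184, γ^t·E[r] = 0.255199, running G = 3.929122
t=6: π = [0.1886, 0.2685, 0.2349, 0.1637, 0.1443], E[r] = 1.5182, γ^t·E[r] = 0.178615, running G = 4.107738
t=7: π = [0.1886, 0.2685, 0.2348, 0.1637, 0.1443], E[r] = 1.5183, γ^t·E[r] = 0.125040, running G = 4.232777
t=8: π = [0.1886, 0.2685, 0.2349, 0.1637, 0.1443], E[r] = 1.5183, γ^t·E[r] = 0.087527, running G = 4.320305

G = 4.3203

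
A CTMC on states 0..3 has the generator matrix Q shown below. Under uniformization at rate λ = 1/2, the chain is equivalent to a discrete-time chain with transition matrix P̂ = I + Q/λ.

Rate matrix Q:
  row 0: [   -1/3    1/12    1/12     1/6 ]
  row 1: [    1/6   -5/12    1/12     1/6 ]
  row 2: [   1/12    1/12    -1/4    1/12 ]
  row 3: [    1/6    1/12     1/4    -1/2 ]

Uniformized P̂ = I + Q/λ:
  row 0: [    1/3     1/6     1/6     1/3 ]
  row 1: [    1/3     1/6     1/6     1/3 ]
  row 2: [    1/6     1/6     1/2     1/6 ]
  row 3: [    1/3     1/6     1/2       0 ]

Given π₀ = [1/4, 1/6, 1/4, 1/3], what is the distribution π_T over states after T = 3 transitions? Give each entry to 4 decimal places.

t=0: π = [0.2500, 0.1667, 0.2500, 0.3333]
t=1: π = [0.2917, 0.1667, 0.3611, 0.1806]
t=2: π = [0.2731, 0.1667, 0.3472, 0.2130]
t=3: π = [0.2755, 0.1667, 0.3534, 0.2045]

π = [0.2755, 0.1667, 0.3534, 0.2045]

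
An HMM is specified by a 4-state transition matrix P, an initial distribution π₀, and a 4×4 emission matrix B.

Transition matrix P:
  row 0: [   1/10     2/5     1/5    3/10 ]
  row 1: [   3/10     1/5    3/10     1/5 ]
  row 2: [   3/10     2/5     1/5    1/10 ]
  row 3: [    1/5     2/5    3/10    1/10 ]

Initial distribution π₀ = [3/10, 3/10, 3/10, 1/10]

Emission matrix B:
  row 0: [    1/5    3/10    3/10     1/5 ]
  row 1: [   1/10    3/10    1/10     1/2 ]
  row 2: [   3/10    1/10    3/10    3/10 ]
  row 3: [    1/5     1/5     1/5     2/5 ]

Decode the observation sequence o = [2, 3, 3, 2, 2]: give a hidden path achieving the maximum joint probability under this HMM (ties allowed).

t=0: δ = [9.000e-02, 3.000e-02, 9.000e-02, 2.000e-02]  (obs o_0=2)
t=1: δ = [5.400e-03, 1.800e-02, 5.400e-03, 1.080e-02]  ψ = [2, 0, 0, 0]  (obs o_1=3)
t=2: δ = [1.080e-03, 2.160e-03, 1.620e-03, 1.440e-03]  ψ = [1, 3, 1, 1]  (obs o_2=3)
t=3: δ = [1.944e-04, 6.480e-05, 1.944e-04, 8.640e-05]  ψ = [1, 2, 1, 1]  (obs o_3=2)
t=4: δ = [1.750e-05, 7.776e-06, 1.166e-05, 1.166e-05]  ψ = [2, 0, 0, 0]  (obs o_4=2)
backtrack: best end state = 0; path = [0, 3, 1, 2, 0]

path = [0, 3, 1, 2, 0]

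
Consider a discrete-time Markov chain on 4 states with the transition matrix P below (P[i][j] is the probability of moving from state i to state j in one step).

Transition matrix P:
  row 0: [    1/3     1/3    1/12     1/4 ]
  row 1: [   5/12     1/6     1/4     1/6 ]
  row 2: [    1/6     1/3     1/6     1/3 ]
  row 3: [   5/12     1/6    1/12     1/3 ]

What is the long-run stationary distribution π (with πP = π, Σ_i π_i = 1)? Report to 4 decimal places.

π = [0.3532, 0.2482, 0.1360, 0.2625]

Balance equations π_j = Σ_i π_i·P[i][j]:
  π_0 = 1/3·π_0 + 5/12·π_1 + 1/6·π_2 + 5/12·π_3
  π_1 = 1/3·π_0 + 1/6·π_1 + 1/3·π_2 + 1/6·π_3
  π_2 = 1/12·π_0 + 1/4·π_1 + 1/6·π_2 + 1/12·π_3
  normalize: π_0 + π_1 + π_2 + π_3 = 1
Solving the linear system gives exactly π = [148/419, 104/419, 57/419, 110/419].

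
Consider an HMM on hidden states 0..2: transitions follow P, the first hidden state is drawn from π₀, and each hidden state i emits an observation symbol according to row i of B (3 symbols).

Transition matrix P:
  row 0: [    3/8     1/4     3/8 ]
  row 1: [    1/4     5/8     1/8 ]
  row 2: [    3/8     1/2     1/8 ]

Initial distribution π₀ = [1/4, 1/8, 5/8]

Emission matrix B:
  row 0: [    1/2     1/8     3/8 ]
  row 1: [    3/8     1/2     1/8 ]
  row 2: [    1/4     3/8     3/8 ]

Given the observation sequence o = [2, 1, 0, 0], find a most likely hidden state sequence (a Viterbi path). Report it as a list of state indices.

path = [2, 1, 1, 1]

t=0: δ = [9.375e-02, 1.562e-02, 2.344e-01]  (obs o_0=2)
t=1: δ = [1.099e-02, 5.859e-02, 1.318e-02]  ψ = [2, 2, 0]  (obs o_1=1)
t=2: δ = [7.324e-03, 1.373e-02, 1.831e-03]  ψ = [1, 1, 1]  (obs o_2=0)
t=3: δ = [1.717e-03, 3.219e-03, 6.866e-04]  ψ = [1, 1, 0]  (obs o_3=0)
backtrack: best end state = 1; path = [2, 1, 1, 1]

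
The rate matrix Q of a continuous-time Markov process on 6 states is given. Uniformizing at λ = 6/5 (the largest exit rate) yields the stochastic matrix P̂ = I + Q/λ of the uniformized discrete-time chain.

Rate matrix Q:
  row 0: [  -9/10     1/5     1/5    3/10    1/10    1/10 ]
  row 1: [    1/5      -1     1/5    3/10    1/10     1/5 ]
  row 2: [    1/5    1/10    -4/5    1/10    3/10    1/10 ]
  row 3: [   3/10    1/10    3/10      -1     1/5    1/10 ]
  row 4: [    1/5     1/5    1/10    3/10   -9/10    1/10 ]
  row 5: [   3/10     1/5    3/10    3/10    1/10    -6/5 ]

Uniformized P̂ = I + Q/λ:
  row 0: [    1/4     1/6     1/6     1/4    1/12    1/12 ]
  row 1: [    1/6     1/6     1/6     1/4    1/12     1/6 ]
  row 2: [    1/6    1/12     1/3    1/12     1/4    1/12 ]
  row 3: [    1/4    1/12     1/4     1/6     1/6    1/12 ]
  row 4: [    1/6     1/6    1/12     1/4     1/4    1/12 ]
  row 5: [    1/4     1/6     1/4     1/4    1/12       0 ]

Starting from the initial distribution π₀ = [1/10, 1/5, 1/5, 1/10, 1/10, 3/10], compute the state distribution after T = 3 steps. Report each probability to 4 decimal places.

t=0: π = [0.1000, 0.2000, 0.2000, 0.1000, 0.1000, 0.3000]
t=1: π = [0.2083, 0.1417, 0.2250, 0.2083, 0.1417, 0.0750]
t=2: π = [0.2076, 0.1306, 0.2160, 0.1951, 0.1618, 0.0889]
t=3: π = [0.2076, 0.1324, 0.2128, 0.1977, 0.1626, 0.0868]

π = [0.2076, 0.1324, 0.2128, 0.1977, 0.1626, 0.0868]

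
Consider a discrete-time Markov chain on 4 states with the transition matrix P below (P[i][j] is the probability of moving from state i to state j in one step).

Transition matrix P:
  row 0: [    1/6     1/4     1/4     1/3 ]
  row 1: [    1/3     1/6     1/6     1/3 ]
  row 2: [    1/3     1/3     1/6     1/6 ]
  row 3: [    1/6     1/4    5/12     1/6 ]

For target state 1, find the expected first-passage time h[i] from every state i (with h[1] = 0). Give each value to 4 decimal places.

First-step conditioning: h[1] = 0; for i ≠ 1, h[i] = 1 + Σ_k P[i][k]·h[k].
  h[0] = 1 + 1/6·h[0] + 1/4·h[2] + 1/3·h[3]
  h[2] = 1 + 1/3·h[0] + 1/6·h[2] + 1/6·h[3]
  h[3] = 1 + 1/6·h[0] + 5/12·h[2] + 1/6·h[3]
Solving the 3×3 linear system over states ≠ 1 gives exactly h = [279/76, 0, 129/38, 69/19] (h[1] = 0 is the target).

h = [3.6711, 0.0000, 3.3947, 3.6316]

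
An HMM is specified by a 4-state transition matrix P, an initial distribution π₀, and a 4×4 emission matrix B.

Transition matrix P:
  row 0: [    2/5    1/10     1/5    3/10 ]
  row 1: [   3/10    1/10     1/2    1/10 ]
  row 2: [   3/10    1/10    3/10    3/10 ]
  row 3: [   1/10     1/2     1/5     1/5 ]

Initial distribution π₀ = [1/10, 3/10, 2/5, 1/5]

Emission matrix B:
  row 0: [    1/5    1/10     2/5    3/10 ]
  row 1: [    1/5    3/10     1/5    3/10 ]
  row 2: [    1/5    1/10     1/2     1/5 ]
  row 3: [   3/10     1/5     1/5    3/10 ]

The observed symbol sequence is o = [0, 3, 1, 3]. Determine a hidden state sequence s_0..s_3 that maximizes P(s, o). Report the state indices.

t=0: δ = [2.000e-02, 6.000e-02, 8.000e-02, 6.000e-02]  (obs o_0=0)
t=1: δ = [7.200e-03, 9.000e-03, 6.000e-03, 7.200e-03]  ψ = [2, 3, 1, 2]  (obs o_1=3)
t=2: δ = [2.880e-04, 1.080e-03, 4.500e-04, 4.320e-04]  ψ = [0, 3, 1, 0]  (obs o_2=1)
t=3: δ = [9.720e-05, 6.480e-05, 1.080e-04, 4.050e-05]  ψ = [1, 3, 1, 2]  (obs o_3=3)
backtrack: best end state = 2; path = [2, 3, 1, 2]

path = [2, 3, 1, 2]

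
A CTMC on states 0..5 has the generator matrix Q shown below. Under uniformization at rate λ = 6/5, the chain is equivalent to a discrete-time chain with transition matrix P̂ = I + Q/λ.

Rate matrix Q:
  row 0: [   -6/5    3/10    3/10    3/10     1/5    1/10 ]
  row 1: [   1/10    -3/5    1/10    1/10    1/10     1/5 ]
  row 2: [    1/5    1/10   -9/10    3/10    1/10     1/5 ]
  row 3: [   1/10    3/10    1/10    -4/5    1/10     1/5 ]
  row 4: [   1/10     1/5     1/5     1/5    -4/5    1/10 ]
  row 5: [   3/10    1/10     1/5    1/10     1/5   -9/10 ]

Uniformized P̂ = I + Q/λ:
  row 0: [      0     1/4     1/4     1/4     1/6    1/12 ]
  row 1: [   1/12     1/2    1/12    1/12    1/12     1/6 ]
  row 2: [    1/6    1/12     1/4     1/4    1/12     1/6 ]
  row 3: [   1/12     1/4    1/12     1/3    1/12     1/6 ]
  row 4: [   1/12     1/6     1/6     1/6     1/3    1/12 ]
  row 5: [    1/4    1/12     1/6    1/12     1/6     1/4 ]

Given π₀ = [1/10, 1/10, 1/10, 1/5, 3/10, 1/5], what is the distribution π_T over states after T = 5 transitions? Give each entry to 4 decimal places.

t=0: π = [0.1000, 0.1000, 0.1000, 0.2000, 0.3000, 0.2000]
t=1: π = [0.1167, 0.2000, 0.1583, 0.1917, 0.1833, 0.1500]
t=2: π = [0.1118, 0.2333, 0.1569, 0.1924, 0.1514, 0.1542]
t=3: π = [0.1128, 0.2439, 0.1536, 0.1888, 0.1433, 0.1576]
t=4: π = [0.1130, 0.2472, 0.1528, 0.1869, 0.1417, 0.1585]
t=5: π = [0.1131, 0.2481, 0.1526, 0.1862, 0.1414, 0.1586]

π = [0.1131, 0.2481, 0.1526, 0.1862, 0.1414, 0.1586]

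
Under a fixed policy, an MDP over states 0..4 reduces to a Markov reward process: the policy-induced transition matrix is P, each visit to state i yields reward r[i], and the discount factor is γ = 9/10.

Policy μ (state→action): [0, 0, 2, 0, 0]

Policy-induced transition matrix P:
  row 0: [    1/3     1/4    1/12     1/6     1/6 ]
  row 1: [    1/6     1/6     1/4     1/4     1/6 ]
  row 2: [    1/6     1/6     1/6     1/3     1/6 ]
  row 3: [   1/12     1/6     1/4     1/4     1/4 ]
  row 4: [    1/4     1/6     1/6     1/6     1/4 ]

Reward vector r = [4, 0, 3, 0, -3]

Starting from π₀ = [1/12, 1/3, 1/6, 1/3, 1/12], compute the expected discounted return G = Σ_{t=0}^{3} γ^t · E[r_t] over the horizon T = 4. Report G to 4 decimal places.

t=0: π = [0.0833, 0.3333, 0.1667, 0.3333, 0.0833], E[r] = 0.5833, γ^t·E[r] = 0.583333, running G = 0.583333
t=1: π = [0.1597, 0.1736, 0.2153, 0.2500, 0.2014], E[r] = 0.6806, γ^t·E[r] = 0.612500, running G = 1.195833
t=2: π = [0.1892, 0.1800, 0.1887, 0.2378, 0.2043], E[r] = 0.7101, γ^t·E[r] = 0.575156, running G = 1.770990
t=3: π = [0.1954, 0.1824, 0.1857, 0.2329, 0.2035], E[r] = 0.7283, γ^t·E[r] = 0.530895, running G = 2.301884

G = 2.3019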